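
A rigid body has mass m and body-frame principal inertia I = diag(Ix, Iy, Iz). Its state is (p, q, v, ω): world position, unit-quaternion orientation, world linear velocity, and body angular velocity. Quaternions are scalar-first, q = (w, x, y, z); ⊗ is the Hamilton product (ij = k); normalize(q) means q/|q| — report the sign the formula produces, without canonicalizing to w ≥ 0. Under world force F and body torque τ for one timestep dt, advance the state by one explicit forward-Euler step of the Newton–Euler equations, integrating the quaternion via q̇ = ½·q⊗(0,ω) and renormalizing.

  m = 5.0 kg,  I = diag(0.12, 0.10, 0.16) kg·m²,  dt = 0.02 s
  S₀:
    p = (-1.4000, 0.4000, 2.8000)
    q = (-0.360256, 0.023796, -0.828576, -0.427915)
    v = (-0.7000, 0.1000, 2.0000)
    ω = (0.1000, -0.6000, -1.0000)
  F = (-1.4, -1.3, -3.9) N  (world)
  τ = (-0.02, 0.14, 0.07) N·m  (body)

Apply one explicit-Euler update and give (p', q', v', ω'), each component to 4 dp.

p' = (-1.4140, 0.4020, 2.8400)
q' = (-0.3695, 0.0292, -0.8265, -0.4236)
v' = (-0.7056, 0.0948, 1.9844)
ω' = (0.0907, -0.5728, -0.9914)

a = F/m = (-0.2800, -0.2600, -0.7800)
p + v·dt = (-1.4140, 0.4020, 2.8400)
v + (F/m)dt = (-0.7056, 0.0948, 1.9844)
precession coupling ω×(Iω) = (0.0360, 0.0040, 0.0012)
α = I⁻¹(τ − ω×Iω) = (-0.4667, 1.3600, 0.4300)
ω + α·dt = (0.0907, -0.5728, -0.9914)
2q̇ = q⊗(0,ω) = (-0.9274402, 0.5358014, 0.1971581, 0.4288360)
q + ½dt·q⊗(0,ω), renormalized = (-0.3695, 0.0292, -0.8265, -0.4236)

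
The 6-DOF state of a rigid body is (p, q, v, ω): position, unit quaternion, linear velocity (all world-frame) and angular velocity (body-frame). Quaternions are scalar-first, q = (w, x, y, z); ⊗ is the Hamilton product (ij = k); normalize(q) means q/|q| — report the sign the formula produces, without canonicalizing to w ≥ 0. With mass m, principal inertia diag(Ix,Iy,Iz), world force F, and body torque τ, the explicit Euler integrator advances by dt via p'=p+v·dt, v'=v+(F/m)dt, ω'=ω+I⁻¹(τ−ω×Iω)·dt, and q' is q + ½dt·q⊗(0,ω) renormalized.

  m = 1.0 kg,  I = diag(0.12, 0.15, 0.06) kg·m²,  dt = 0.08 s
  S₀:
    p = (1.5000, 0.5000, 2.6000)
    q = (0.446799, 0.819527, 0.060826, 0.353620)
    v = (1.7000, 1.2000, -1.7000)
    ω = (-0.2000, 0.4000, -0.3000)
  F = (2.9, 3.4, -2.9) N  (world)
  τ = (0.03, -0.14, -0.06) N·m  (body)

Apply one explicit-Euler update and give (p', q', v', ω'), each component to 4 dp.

gyro term ω×Iω = (0.0108, 0.0036, -0.0024)
α = I⁻¹(τ − ω×Iω) = (0.1600, -0.9573, -0.9600)
ω' = ω + α·dt = (-0.1872, 0.3234, -0.3768)
2q̇ = q⊗(0,ω) = (0.2456610, -0.2490556, 0.3538537, 0.2059363)
q' = normalize(q + ½dt·q⊗(0,ω)) = (0.4565, 0.8094, 0.0750, 0.3618)
new position p' = (1.6360, 0.5960, 2.4640)
v' = v + a·dt = (1.9320, 1.4720, -1.9320)

p' = (1.6360, 0.5960, 2.4640)
q' = (0.4565, 0.8094, 0.0750, 0.3618)
v' = (1.9320, 1.4720, -1.9320)
ω' = (-0.1872, 0.3234, -0.3768)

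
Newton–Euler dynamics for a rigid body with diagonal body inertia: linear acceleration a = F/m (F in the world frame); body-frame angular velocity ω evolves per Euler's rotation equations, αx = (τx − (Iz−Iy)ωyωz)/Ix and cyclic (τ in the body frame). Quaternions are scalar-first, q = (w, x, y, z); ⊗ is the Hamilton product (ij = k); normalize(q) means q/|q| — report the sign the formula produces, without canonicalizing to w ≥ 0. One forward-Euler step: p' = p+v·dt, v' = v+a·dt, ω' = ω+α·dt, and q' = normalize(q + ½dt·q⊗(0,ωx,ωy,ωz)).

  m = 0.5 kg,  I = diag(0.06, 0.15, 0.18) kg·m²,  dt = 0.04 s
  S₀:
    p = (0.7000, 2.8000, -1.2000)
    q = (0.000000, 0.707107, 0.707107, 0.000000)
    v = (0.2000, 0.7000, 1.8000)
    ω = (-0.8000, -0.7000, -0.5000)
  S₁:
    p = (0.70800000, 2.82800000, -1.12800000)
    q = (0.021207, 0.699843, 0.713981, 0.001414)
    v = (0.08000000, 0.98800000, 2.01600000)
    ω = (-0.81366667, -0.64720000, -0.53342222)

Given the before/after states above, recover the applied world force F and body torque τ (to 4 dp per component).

velocity change Δv = (-0.12000000, 0.28800000, 0.21600000)
applied force F = (-1.5000, 3.6000, 2.7000)
ω₁ − ω₀ = (-0.01366667, 0.05280000, -0.03342222)
ω₀×(Iω₀) = (0.0105, -0.0480, 0.0504)
τ = I·(Δω/dt) + ω₀×(Iω₀) = (-0.0100, 0.1500, -0.1000)

F = (-1.5000, 3.6000, 2.7000)
τ = (-0.0100, 0.1500, -0.1000)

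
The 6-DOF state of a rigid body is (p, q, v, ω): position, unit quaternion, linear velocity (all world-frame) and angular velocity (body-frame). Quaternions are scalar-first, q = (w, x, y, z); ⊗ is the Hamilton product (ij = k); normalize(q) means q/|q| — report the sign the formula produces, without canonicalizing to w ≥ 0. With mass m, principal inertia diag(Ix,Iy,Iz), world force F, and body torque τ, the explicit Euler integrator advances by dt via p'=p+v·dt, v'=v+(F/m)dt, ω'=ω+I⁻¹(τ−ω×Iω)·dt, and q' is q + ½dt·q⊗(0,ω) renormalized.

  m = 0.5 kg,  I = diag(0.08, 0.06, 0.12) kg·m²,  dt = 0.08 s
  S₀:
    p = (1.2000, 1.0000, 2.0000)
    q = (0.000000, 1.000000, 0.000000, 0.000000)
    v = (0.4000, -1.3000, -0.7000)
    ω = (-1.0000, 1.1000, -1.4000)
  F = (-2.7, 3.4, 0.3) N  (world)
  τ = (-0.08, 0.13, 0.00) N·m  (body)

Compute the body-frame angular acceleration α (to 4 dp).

precession coupling ω×(Iω) = (-0.0924, -0.0560, 0.0220)
(τ − ω×Iω)/I = (0.1550, 3.1000, -0.1833)

α = (0.1550, 3.1000, -0.1833)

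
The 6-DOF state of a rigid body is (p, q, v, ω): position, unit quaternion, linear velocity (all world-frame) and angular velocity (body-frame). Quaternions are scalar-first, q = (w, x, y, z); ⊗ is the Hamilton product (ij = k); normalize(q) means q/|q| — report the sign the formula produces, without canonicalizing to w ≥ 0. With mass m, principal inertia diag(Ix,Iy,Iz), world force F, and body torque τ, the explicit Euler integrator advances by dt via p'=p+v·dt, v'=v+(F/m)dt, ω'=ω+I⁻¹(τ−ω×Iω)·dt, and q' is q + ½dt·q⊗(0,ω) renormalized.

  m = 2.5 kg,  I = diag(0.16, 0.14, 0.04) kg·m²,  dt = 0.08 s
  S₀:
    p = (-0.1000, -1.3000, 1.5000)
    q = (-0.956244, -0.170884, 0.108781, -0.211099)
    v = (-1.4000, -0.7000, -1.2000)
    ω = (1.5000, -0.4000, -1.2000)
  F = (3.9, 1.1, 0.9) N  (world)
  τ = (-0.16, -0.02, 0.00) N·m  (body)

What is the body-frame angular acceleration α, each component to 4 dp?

gyro term ω×Iω = (-0.0480, -0.2160, 0.0120)
angular accel α = (-0.7000, 1.4000, -0.3000)

α = (-0.7000, 1.4000, -0.3000)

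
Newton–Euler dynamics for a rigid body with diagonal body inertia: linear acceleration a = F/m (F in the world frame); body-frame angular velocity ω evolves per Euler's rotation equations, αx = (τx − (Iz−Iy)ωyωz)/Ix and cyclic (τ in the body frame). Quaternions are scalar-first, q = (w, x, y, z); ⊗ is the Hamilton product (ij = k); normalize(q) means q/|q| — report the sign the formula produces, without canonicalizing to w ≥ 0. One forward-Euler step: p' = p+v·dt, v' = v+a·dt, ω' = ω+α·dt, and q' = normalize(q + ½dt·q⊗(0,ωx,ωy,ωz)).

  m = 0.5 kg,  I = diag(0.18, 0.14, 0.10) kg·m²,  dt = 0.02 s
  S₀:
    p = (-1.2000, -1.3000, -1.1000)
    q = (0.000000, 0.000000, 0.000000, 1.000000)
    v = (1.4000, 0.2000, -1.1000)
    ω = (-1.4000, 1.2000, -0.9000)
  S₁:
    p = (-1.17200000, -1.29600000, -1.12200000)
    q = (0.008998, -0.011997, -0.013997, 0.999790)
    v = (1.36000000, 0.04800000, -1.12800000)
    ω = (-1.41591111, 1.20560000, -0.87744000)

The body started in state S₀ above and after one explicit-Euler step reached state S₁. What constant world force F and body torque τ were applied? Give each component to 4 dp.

F = (-1.0000, -3.8000, -0.7000)
τ = (-0.1000, 0.1400, 0.1800)

ω₁ − ω₀ = (-0.01591111, 0.00560000, 0.02256000)
applied torque τ = (-0.1000, 0.1400, 0.1800)
velocity change Δv = (-0.04000000, -0.15200000, -0.02800000)
m·(v₁−v₀)/dt = (-1.0000, -3.8000, -0.7000)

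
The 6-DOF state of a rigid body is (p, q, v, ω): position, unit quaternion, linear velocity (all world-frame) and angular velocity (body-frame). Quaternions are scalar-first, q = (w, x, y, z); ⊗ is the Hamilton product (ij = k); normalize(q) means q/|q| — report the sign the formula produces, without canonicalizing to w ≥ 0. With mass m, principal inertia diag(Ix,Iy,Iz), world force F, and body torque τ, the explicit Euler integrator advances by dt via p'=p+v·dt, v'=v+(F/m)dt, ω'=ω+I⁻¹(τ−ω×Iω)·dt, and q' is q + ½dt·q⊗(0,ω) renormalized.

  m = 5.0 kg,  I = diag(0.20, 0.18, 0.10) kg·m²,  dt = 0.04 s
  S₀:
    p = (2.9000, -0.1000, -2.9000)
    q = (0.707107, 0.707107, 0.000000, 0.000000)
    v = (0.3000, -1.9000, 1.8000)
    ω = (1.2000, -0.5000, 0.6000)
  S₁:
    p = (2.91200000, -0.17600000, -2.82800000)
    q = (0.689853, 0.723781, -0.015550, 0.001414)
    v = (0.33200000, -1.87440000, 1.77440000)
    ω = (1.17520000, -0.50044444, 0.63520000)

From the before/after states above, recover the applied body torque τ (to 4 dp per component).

τ = (-0.1000, 0.0700, 0.1000)

Δω = ω₁−ω₀ = (-0.02480000, -0.00044444, 0.03520000)
gyro term ω₀×Iω₀ = (0.0240, 0.0720, 0.0120)
τ = I·(Δω/dt) + ω₀×(Iω₀) = (-0.1000, 0.0700, 0.1000)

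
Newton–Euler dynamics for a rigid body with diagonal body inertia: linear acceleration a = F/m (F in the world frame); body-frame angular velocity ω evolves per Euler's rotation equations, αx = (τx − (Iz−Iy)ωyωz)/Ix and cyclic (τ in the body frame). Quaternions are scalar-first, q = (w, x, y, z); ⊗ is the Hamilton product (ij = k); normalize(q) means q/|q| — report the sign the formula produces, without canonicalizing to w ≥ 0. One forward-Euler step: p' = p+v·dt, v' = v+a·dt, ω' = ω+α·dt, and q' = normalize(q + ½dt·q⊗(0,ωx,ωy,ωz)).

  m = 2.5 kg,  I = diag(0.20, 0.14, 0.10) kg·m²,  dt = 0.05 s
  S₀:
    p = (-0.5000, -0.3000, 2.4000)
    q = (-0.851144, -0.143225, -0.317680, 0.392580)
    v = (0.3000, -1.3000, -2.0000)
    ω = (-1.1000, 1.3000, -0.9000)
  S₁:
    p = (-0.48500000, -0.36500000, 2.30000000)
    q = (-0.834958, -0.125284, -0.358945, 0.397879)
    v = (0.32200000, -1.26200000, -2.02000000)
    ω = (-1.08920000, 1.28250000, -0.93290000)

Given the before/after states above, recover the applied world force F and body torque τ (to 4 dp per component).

F = (1.1000, 1.9000, -1.0000)
τ = (0.0900, 0.0500, 0.0200)

velocity change Δv = (0.02200000, 0.03800000, -0.02000000)
applied force F = (1.1000, 1.9000, -1.0000)
Δω = ω₁−ω₀ = (0.01080000, -0.01750000, -0.03290000)
applied torque τ = (0.0900, 0.0500, 0.0200)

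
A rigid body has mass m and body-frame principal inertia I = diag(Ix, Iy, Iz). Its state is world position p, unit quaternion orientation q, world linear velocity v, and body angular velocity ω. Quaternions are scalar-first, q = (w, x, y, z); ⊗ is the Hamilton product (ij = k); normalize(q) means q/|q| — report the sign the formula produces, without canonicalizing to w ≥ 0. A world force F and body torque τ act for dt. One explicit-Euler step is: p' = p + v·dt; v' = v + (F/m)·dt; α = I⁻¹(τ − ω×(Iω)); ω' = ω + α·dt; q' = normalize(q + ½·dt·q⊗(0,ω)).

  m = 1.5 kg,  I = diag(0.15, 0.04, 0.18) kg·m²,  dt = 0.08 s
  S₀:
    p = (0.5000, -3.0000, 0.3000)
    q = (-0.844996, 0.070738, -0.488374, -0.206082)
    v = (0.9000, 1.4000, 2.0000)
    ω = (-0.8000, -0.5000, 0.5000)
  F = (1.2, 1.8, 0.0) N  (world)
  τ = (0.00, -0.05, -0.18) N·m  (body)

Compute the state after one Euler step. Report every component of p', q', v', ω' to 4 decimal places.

p' = (0.5720, -2.8880, 0.4600)
q' = (-0.8476, 0.0838, -0.4659, -0.2398)
v' = (0.9640, 1.4960, 2.0000)
ω' = (-0.7813, -0.6240, 0.4396)

precession coupling ω×(Iω) = (-0.0350, 0.0120, -0.0440)
angular accel α = (0.2333, -1.5500, -0.7556)
ω + α·dt = (-0.7813, -0.6240, 0.4396)
Hamilton product q⊗(0,ω) = (-0.0845556, 0.3287688, 0.5519946, -0.8485662)
q + ½dt·q⊗(0,ω), renormalized = (-0.8476, 0.0838, -0.4659, -0.2398)
new position p' = (0.5720, -2.8880, 0.4600)
v' = v + a·dt = (0.9640, 1.4960, 2.0000)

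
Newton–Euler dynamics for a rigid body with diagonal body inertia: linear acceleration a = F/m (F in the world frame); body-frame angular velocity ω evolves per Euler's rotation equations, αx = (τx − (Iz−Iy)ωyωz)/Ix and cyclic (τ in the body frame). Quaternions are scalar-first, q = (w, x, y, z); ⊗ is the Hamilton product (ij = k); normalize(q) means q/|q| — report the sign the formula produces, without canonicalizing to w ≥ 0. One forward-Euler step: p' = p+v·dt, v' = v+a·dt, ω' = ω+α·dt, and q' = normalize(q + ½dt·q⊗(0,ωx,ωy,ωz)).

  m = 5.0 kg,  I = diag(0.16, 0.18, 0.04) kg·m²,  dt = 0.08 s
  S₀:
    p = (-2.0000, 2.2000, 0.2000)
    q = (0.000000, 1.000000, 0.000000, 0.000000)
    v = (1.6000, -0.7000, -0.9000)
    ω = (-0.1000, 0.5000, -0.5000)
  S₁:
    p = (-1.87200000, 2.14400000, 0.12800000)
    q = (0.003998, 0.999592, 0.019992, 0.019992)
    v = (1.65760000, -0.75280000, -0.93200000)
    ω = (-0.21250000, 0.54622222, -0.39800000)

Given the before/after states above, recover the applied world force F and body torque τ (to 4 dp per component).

F = (3.6000, -3.3000, -2.0000)
τ = (-0.1900, 0.1100, 0.0500)

rate change Δω = (-0.11250000, 0.04622222, 0.10200000)
applied torque τ = (-0.1900, 0.1100, 0.0500)
v₁ − v₀ = (0.05760000, -0.05280000, -0.03200000)
m·(v₁−v₀)/dt = (3.6000, -3.3000, -2.0000)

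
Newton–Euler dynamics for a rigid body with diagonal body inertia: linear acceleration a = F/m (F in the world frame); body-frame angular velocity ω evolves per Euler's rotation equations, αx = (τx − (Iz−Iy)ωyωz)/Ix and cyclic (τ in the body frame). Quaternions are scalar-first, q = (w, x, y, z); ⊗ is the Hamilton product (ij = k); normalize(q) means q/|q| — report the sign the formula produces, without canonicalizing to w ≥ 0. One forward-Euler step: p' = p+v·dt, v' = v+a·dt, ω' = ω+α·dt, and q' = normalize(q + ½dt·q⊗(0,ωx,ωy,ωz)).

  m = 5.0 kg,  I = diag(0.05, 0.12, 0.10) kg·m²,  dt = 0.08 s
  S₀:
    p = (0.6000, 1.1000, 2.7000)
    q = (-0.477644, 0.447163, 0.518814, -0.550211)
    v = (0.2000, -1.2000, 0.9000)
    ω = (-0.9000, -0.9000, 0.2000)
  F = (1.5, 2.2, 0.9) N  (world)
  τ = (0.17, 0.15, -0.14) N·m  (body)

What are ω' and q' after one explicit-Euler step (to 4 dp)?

(τ − ω×Iω)/I = (3.3280, 1.1750, -1.9670)
ω + α·dt = (-0.6338, -0.8060, 0.0426)
q⊗(0,ω) = (0.9794215, 0.0384525, 0.8356369, -0.0310429)
updated quaternion q' = (-0.4379, 0.4481, 0.5515, -0.5507)

ω' = (-0.6338, -0.8060, 0.0426)
q' = (-0.4379, 0.4481, 0.5515, -0.5507)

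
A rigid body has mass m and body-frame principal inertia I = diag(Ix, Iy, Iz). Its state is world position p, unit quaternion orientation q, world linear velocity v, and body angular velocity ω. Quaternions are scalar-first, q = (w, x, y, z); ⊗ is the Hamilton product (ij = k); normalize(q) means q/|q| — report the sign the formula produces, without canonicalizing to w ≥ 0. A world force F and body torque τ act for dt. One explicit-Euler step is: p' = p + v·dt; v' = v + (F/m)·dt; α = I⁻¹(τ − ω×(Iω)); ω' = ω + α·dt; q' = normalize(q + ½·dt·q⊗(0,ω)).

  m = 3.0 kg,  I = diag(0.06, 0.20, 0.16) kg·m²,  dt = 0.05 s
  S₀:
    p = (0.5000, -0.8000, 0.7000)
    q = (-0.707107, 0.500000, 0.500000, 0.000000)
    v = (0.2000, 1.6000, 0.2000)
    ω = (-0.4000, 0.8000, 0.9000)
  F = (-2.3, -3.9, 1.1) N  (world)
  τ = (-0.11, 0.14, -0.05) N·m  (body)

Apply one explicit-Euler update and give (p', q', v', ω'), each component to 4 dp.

new position p' = (0.5100, -0.7200, 0.7100)
new velocity v' = (0.1617, 1.5350, 0.2183)
angular accel α = (-1.3533, 0.5200, -0.0325)
ω + α·dt = (-0.4677, 0.8260, 0.8984)
Hamilton product q⊗(0,ω) = (-0.2000000, 0.7328428, -1.0156856, -0.0363963)
q' = normalize(q + ½dt·q⊗(0,ω)) = (-0.7117, 0.5181, 0.4744, -0.0009)

p' = (0.5100, -0.7200, 0.7100)
q' = (-0.7117, 0.5181, 0.4744, -0.0009)
v' = (0.1617, 1.5350, 0.2183)
ω' = (-0.4677, 0.8260, 0.8984)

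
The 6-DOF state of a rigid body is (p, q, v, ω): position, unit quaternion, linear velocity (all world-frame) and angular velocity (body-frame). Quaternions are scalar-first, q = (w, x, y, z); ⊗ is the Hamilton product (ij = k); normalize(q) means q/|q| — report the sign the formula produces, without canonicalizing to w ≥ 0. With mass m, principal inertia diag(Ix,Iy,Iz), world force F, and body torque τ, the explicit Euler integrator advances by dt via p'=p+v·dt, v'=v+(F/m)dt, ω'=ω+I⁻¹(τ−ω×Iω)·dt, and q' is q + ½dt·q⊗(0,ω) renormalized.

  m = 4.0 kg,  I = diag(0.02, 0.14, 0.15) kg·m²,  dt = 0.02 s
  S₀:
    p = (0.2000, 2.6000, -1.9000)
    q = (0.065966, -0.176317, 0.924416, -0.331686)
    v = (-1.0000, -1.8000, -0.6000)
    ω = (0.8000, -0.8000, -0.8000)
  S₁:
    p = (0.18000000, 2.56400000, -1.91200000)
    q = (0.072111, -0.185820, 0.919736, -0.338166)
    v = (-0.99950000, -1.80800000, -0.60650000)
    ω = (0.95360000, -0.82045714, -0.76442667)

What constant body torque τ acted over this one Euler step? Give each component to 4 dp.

ω₁ − ω₀ = (0.15360000, -0.02045714, 0.03557333)
I·α + gyro = (0.1600, -0.0600, 0.1900)

τ = (0.1600, -0.0600, 0.1900)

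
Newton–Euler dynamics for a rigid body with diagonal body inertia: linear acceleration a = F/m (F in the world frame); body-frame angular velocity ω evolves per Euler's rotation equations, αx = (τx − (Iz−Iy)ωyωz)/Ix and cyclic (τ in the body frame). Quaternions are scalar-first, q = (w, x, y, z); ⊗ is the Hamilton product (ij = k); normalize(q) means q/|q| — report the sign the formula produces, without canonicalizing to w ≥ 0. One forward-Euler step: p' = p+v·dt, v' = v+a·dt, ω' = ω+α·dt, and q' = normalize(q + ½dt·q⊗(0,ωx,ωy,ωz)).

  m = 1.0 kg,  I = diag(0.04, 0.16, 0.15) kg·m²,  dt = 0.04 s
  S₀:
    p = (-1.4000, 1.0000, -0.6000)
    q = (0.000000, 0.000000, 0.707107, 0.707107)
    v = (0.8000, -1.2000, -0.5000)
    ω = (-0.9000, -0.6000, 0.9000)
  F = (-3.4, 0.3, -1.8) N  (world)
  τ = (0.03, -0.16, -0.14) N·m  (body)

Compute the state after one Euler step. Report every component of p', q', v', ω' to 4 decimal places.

(τ − ω×Iω)/I = (0.6150, -1.5569, -1.3653)
ω' = ω + α·dt = (-0.8754, -0.6623, 0.8454)
q⊗(0,ω) = (-0.2121321, 1.0606605, -0.6363963, 0.6363963)
q + ½dt·q⊗(0,ω), renormalized = (-0.0042, 0.0212, 0.6941, 0.7195)
a = F/m = (-3.4000, 0.3000, -1.8000)
p + v·dt = (-1.3680, 0.9520, -0.6200)
v + (F/m)dt = (0.6640, -1.1880, -0.5720)

p' = (-1.3680, 0.9520, -0.6200)
q' = (-0.0042, 0.0212, 0.6941, 0.7195)
v' = (0.6640, -1.1880, -0.5720)
ω' = (-0.8754, -0.6623, 0.8454)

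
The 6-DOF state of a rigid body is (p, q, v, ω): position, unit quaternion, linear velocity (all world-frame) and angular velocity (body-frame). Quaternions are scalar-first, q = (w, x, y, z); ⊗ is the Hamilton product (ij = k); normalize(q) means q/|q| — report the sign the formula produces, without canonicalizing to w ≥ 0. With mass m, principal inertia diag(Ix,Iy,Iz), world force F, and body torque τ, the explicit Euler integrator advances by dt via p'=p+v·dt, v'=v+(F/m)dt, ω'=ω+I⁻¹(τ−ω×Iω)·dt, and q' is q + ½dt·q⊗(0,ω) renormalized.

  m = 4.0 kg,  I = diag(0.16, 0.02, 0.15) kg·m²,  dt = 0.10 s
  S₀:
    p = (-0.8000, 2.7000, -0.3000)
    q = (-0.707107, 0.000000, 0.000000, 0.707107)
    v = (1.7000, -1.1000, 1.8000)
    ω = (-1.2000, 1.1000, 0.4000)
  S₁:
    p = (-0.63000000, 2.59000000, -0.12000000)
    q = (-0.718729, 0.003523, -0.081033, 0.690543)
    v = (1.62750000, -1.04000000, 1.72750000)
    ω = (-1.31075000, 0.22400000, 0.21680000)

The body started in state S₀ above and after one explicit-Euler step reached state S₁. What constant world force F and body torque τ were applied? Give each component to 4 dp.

velocity change Δv = (-0.07250000, 0.06000000, -0.07250000)
applied force F = (-2.9000, 2.4000, -2.9000)
ω₁ − ω₀ = (-0.11075000, -0.87600000, -0.18320000)
gyro term ω₀×Iω₀ = (0.0572, -0.0048, 0.1848)
I·α + gyro = (-0.1200, -0.1800, -0.0900)

F = (-2.9000, 2.4000, -2.9000)
τ = (-0.1200, -0.1800, -0.0900)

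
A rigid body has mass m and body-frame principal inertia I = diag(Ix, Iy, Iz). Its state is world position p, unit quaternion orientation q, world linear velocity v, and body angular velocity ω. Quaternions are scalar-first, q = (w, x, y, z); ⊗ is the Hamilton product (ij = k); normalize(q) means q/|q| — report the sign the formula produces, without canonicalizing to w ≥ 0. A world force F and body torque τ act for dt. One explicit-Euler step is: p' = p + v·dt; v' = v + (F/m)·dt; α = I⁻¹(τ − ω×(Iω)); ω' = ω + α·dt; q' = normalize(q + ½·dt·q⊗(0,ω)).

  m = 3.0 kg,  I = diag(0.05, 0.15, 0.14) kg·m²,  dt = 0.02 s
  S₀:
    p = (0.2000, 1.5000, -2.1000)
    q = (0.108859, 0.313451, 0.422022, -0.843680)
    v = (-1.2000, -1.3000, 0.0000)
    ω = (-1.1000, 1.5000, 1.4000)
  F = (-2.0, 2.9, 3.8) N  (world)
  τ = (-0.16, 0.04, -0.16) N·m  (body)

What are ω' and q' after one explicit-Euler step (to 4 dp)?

ω×(Iω) gyroscopic = (-0.0210, 0.1386, -0.1650)
angular accel α = (-2.7800, -0.6573, 0.0357)
ω + α·dt = (-1.1556, 1.4869, 1.4007)
q⊗(0,ω) = (0.8929151, 1.7366059, 0.6525051, 1.0868033)
updated quaternion q' = (0.1178, 0.3307, 0.4284, -0.8326)

ω' = (-1.1556, 1.4869, 1.4007)
q' = (0.1178, 0.3307, 0.4284, -0.8326)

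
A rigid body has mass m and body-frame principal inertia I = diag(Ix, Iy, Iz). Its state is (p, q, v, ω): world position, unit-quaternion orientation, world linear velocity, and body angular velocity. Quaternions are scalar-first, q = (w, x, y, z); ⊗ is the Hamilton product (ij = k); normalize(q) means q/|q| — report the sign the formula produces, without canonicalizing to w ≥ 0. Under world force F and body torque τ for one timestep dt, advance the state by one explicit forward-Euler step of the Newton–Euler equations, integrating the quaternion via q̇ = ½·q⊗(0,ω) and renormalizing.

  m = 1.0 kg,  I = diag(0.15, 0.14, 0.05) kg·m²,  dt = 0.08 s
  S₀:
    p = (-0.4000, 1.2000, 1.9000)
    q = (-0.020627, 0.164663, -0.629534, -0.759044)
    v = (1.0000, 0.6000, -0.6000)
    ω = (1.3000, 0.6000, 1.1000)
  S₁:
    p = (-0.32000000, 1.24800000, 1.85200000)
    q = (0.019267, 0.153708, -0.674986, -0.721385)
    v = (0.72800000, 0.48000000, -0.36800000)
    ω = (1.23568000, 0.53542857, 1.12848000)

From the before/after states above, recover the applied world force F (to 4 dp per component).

v₁ − v₀ = (-0.27200000, -0.12000000, 0.23200000)
m·(v₁−v₀)/dt = (-3.4000, -1.5000, 2.9000)

F = (-3.4000, -1.5000, 2.9000)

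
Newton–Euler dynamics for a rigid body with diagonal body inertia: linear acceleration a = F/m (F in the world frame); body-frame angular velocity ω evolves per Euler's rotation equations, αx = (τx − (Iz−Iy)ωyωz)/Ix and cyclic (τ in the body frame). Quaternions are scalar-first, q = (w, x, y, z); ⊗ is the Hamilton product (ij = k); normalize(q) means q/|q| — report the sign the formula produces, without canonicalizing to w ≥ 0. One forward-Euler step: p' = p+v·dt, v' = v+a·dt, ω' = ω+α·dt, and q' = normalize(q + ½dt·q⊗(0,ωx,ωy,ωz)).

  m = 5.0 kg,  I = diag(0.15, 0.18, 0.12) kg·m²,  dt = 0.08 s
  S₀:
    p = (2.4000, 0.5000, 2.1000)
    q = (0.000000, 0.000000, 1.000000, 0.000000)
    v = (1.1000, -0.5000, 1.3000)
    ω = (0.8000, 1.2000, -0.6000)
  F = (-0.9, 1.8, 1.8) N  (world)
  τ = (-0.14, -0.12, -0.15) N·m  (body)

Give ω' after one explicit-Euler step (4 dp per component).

ω' = (0.7023, 1.1531, -0.7192)

gyro term ω×Iω = (0.0432, -0.0144, 0.0288)
angular accel α = (-1.2213, -0.5867, -1.4900)
new body rate ω' = (0.7023, 1.1531, -0.7192)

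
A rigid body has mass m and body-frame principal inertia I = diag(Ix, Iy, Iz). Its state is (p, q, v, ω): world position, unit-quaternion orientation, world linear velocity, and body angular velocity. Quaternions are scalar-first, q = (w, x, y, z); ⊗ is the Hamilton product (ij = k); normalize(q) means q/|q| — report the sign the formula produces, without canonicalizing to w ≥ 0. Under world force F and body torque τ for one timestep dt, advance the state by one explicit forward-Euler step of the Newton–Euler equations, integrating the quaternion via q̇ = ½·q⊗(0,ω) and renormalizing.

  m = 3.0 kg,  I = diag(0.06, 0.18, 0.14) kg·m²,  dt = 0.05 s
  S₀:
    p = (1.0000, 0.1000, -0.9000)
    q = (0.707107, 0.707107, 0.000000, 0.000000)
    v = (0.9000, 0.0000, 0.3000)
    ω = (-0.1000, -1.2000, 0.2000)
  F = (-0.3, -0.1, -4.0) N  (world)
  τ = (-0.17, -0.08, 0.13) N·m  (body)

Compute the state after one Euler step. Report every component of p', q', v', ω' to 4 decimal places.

new position p' = (1.0450, 0.1000, -0.8850)
v' = v + a·dt = (0.8950, -0.0017, 0.2333)
α = I⁻¹(τ − ω×Iω) = (-2.9933, -0.4533, 0.8257)
ω' = ω + α·dt = (-0.2497, -1.2227, 0.2413)
2q̇ = q⊗(0,ω) = (0.0707107, -0.0707107, -0.9899498, -0.7071070)
q + ½dt·q⊗(0,ω), renormalized = (0.7085, 0.7050, -0.0247, -0.0177)

p' = (1.0450, 0.1000, -0.8850)
q' = (0.7085, 0.7050, -0.0247, -0.0177)
v' = (0.8950, -0.0017, 0.2333)
ω' = (-0.2497, -1.2227, 0.2413)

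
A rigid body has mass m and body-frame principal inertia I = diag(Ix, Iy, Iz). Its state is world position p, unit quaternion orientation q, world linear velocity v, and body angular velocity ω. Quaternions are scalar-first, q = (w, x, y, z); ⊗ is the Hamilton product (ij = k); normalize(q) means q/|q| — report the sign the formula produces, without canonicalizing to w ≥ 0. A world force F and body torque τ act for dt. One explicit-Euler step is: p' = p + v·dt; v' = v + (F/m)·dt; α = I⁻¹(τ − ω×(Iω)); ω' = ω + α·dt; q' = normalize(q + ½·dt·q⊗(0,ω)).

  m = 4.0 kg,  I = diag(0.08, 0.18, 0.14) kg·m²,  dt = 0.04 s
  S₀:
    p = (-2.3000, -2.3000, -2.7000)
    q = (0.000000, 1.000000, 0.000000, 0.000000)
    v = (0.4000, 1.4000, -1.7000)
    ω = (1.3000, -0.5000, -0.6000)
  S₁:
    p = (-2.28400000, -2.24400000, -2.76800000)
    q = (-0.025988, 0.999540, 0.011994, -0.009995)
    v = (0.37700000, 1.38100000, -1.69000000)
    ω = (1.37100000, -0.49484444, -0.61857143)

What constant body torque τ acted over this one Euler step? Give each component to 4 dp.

τ = (0.1300, 0.0700, -0.1300)

ω₁ − ω₀ = (0.07100000, 0.00515556, -0.01857143)
I·α + gyro = (0.1300, 0.0700, -0.1300)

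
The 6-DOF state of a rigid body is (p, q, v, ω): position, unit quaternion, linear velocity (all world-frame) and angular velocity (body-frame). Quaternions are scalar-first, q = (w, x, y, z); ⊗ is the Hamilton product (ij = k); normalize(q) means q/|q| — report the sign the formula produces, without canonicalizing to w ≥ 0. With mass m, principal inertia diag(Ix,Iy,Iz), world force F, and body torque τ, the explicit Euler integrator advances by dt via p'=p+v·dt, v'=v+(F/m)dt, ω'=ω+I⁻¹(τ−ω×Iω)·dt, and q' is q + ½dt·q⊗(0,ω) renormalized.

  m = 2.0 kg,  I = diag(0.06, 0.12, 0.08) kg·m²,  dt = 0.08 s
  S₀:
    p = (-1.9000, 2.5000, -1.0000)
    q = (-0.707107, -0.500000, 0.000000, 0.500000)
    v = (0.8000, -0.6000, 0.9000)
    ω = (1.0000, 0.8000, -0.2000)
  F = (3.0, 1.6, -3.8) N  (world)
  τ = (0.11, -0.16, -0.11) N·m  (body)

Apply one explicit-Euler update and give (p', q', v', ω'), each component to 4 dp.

linear accel F/m = (1.5000, 0.8000, -1.9000)
p + v·dt = (-1.8360, 2.4520, -0.9280)
v + (F/m)dt = (0.9200, -0.5360, 0.7480)
angular accel α = (1.7267, -1.3667, -1.9750)
ω + α·dt = (1.1381, 0.6907, -0.3580)
Hamilton product q⊗(0,ω) = (0.6000000, -1.1071070, -0.1656856, -0.2585786)
q + ½dt·q⊗(0,ω), renormalized = (-0.6822, -0.5436, -0.0066, 0.4890)

p' = (-1.8360, 2.4520, -0.9280)
q' = (-0.6822, -0.5436, -0.0066, 0.4890)
v' = (0.9200, -0.5360, 0.7480)
ω' = (1.1381, 0.6907, -0.3580)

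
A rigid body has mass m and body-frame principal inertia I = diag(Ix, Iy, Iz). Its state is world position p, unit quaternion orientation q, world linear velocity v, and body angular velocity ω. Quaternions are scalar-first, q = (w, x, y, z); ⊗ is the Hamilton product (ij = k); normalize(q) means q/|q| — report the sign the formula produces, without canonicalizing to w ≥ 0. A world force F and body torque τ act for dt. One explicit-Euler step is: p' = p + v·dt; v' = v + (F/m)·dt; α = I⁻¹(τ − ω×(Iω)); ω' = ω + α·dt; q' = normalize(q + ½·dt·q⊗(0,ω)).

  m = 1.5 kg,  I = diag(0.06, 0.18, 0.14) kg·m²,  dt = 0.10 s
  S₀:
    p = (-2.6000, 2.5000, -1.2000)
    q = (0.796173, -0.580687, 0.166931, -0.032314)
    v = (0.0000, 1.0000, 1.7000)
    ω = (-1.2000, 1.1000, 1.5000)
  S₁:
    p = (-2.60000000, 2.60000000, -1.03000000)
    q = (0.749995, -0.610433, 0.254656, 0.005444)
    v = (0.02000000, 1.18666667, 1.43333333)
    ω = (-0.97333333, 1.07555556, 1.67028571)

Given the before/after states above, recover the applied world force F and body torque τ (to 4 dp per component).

v₁ − v₀ = (0.02000000, 0.18666667, -0.26666667)
F = m·Δv/dt = (0.3000, 2.8000, -4.0000)
rate change Δω = (0.22666667, -0.02444444, 0.17028571)
gyro term ω₀×Iω₀ = (-0.0660, 0.1440, -0.1584)
applied torque τ = (0.0700, 0.1000, 0.0800)

F = (0.3000, 2.8000, -4.0000)
τ = (0.0700, 0.1000, 0.0800)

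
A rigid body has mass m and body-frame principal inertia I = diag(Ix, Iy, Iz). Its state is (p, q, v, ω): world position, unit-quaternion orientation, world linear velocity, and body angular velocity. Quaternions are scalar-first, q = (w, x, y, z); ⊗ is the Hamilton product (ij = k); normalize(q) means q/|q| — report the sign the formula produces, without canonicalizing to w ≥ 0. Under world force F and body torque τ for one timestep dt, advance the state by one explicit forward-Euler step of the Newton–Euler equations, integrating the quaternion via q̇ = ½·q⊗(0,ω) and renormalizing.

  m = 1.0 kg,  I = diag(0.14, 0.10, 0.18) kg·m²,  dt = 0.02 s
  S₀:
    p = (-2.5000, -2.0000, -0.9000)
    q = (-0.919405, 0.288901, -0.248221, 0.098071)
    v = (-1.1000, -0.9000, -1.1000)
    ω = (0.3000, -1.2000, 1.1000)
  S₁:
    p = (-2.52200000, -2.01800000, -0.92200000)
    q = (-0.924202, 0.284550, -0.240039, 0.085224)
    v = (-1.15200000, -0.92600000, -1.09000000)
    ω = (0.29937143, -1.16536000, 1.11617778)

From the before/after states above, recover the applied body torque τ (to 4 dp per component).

τ = (-0.1100, 0.1600, 0.1600)

ω₁ − ω₀ = (-0.00062857, 0.03464000, 0.01617778)
ω₀×(Iω₀) = (-0.1056, -0.0132, 0.0144)
I·α + gyro = (-0.1100, 0.1600, 0.1600)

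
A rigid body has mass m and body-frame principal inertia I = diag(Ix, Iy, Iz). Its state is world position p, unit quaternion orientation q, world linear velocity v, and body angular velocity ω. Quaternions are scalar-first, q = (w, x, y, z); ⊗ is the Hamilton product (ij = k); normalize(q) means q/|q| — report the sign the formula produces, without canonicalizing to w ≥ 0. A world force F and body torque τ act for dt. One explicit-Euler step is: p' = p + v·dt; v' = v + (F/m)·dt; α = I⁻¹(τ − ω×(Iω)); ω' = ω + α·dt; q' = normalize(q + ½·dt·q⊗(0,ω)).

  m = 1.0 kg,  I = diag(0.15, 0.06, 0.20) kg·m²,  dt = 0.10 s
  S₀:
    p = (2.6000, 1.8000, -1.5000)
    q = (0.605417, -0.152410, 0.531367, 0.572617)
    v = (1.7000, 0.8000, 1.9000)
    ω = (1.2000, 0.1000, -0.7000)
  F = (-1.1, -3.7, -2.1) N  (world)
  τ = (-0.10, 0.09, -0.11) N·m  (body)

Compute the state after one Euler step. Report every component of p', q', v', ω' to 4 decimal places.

p' = (2.7700, 1.8800, -1.3100)
q' = (0.6304, -0.1372, 0.5621, 0.5175)
v' = (1.5900, 0.4300, 1.6900)
ω' = (1.1399, 0.1800, -0.7496)

p' = p + v·dt = (2.7700, 1.8800, -1.3100)
new velocity v' = (1.5900, 0.4300, 1.6900)
gyro term ω×Iω = (-0.0098, 0.0420, -0.0108)
(τ − ω×Iω)/I = (-0.6013, 0.8000, -0.4960)
ω' = ω + α·dt = (1.1399, 0.1800, -0.7496)
2q̇ = q⊗(0,ω) = (0.5305872, 0.2972818, 0.6409951, -1.0766733)
updated quaternion q' = (0.6304, -0.1372, 0.5621, 0.5175)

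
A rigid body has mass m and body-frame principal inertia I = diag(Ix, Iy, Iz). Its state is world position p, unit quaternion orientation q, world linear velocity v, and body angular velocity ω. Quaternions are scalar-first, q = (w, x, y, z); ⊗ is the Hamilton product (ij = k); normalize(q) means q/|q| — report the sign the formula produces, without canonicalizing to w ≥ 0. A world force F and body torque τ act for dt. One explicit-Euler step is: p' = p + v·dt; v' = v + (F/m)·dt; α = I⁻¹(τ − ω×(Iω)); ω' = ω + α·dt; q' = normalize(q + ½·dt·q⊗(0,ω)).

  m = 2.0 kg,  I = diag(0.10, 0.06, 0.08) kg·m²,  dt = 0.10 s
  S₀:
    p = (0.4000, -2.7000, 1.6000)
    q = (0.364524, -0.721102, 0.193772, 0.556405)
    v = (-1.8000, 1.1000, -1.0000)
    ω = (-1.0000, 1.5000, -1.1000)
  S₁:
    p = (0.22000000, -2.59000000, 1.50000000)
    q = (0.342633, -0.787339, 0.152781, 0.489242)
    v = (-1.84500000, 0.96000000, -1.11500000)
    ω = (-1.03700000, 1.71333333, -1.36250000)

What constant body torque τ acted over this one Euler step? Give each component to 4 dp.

ω₁ − ω₀ = (-0.03700000, 0.21333333, -0.26250000)
gyro term ω₀×Iω₀ = (-0.0330, 0.0220, 0.0600)
applied torque τ = (-0.0700, 0.1500, -0.1500)

τ = (-0.0700, 0.1500, -0.1500)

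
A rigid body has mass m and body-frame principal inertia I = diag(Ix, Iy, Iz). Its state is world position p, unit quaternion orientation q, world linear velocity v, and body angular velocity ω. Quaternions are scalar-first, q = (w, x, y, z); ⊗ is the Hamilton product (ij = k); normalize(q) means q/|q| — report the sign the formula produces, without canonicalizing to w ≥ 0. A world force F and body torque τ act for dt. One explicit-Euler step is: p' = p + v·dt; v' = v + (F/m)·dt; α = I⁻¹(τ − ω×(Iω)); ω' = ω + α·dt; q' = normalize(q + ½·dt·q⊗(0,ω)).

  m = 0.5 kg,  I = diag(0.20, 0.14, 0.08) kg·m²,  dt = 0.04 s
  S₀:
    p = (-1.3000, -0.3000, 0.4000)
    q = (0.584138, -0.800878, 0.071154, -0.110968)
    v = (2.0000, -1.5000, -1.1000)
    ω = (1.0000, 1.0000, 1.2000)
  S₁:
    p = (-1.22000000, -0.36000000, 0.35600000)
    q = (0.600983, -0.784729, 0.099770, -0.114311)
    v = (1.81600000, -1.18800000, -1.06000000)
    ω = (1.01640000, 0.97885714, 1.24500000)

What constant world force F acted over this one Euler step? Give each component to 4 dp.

F = (-2.3000, 3.9000, 0.5000)

Δv = v₁−v₀ = (-0.18400000, 0.31200000, 0.04000000)
F = m·Δv/dt = (-2.3000, 3.9000, 0.5000)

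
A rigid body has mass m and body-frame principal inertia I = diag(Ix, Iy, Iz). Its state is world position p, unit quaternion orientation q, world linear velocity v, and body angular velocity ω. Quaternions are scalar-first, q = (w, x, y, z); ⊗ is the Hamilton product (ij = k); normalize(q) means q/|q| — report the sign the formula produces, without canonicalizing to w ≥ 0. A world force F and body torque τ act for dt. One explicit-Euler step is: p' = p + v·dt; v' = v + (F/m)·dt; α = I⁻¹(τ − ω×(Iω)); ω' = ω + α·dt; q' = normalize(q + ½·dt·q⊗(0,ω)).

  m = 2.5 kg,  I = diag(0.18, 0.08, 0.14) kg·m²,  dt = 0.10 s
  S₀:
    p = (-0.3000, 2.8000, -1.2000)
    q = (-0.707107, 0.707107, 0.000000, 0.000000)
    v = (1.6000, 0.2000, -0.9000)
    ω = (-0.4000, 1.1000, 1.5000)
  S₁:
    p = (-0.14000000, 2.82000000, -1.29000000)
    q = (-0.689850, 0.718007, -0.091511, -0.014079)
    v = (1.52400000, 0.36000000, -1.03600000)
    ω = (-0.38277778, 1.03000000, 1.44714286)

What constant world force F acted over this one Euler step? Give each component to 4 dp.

F = (-1.9000, 4.0000, -3.4000)

velocity change Δv = (-0.07600000, 0.16000000, -0.13600000)
m·(v₁−v₀)/dt = (-1.9000, 4.0000, -3.4000)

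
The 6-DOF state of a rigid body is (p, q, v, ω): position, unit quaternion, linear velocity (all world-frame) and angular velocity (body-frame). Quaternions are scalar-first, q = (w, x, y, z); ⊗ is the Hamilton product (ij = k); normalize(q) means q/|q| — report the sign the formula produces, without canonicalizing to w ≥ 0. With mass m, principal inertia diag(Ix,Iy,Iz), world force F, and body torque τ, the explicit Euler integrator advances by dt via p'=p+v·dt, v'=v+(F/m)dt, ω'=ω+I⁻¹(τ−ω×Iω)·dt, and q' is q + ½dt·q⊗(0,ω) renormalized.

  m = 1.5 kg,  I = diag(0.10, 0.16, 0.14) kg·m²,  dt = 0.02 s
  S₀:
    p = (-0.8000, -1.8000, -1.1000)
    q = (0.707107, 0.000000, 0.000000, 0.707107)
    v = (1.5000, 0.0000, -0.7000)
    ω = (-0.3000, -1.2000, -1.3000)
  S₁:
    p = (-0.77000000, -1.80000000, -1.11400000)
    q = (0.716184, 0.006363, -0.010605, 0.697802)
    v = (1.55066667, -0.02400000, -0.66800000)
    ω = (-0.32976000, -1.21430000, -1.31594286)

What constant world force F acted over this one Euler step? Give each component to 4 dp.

F = (3.8000, -1.8000, 2.4000)

v₁ − v₀ = (0.05066667, -0.02400000, 0.03200000)
applied force F = (3.8000, -1.8000, 2.4000)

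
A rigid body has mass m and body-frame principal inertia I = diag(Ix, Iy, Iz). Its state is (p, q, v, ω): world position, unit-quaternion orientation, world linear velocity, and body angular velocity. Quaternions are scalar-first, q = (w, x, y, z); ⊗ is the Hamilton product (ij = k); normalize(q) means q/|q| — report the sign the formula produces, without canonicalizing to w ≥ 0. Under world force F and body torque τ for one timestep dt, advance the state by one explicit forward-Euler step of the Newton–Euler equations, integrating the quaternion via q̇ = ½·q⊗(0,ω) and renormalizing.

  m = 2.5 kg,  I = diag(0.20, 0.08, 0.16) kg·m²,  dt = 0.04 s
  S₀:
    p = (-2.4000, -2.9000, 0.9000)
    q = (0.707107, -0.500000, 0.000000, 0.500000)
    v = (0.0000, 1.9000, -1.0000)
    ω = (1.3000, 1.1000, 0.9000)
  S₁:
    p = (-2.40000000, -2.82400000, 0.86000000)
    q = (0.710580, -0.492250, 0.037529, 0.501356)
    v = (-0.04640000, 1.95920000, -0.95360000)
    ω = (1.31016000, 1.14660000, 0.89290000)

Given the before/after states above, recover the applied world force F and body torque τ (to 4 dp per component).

rate change Δω = (0.01016000, 0.04660000, -0.00710000)
ω₀×(Iω₀) = (0.0792, 0.0468, -0.1716)
τ = I·(Δω/dt) + ω₀×(Iω₀) = (0.1300, 0.1400, -0.2000)
velocity change Δv = (-0.04640000, 0.05920000, 0.04640000)
F = m·Δv/dt = (-2.9000, 3.7000, 2.9000)

F = (-2.9000, 3.7000, 2.9000)
τ = (0.1300, 0.1400, -0.2000)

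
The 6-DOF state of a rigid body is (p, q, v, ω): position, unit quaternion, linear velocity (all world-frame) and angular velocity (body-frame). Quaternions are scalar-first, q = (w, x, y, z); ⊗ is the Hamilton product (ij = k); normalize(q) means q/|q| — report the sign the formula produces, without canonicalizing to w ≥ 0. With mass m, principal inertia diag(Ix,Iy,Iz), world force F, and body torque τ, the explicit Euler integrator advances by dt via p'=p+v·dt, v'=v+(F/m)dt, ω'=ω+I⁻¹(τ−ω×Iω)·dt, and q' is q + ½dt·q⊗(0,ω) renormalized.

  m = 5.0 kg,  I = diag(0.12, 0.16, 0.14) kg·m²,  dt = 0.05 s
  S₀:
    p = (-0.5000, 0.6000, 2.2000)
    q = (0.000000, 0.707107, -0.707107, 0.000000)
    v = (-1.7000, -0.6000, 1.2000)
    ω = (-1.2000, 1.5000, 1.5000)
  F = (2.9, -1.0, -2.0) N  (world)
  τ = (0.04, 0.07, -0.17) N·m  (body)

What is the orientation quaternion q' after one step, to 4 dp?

q' = (0.0476, 0.6793, -0.7323, 0.0053)

q⊗(0,ω) = (1.9091889, -1.0606605, -1.0606605, 0.2121321)
q + ½dt·q⊗(0,ω), renormalized = (0.0476, 0.6793, -0.7323, 0.0053)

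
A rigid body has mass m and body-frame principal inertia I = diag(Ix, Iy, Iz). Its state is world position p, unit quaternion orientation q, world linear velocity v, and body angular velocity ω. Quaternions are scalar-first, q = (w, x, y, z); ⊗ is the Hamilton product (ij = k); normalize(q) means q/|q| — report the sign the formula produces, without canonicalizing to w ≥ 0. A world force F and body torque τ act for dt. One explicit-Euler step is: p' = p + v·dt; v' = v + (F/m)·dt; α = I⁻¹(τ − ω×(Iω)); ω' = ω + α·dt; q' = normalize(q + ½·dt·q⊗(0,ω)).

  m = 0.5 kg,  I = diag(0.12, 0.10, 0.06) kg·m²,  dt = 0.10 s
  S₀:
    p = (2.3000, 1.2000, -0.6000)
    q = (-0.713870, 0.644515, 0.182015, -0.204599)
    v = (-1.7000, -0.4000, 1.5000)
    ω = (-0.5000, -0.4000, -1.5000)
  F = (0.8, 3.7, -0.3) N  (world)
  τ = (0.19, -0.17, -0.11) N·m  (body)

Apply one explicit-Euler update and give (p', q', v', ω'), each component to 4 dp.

gyro term ω×Iω = (-0.0240, 0.0450, -0.0040)
angular accel α = (1.7833, -2.1500, -1.7667)
ω + α·dt = (-0.3217, -0.6150, -1.6767)
Hamilton product q⊗(0,ω) = (0.0881650, 0.0020729, 1.3546200, 0.9040065)
q' = normalize(q + ½dt·q⊗(0,ω)) = (-0.7071, 0.6425, 0.2489, -0.1589)
new position p' = (2.1300, 1.1600, -0.4500)
v + (F/m)dt = (-1.5400, 0.3400, 1.4400)

p' = (2.1300, 1.1600, -0.4500)
q' = (-0.7071, 0.6425, 0.2489, -0.1589)
v' = (-1.5400, 0.3400, 1.4400)
ω' = (-0.3217, -0.6150, -1.6767)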